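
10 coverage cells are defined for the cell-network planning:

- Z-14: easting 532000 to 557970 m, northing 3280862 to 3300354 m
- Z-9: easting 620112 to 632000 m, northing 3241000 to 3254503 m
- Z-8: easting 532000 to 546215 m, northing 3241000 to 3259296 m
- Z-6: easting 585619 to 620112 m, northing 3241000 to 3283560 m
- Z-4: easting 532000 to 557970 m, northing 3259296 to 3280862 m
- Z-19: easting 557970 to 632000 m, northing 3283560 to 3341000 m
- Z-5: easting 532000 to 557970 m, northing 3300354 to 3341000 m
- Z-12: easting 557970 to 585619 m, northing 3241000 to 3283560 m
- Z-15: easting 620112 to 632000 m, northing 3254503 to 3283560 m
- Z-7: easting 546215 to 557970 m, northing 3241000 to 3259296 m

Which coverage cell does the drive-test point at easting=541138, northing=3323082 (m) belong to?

The point has easting = 541138 and northing = 3323082.
Only Z-5 satisfies 532000 ≤ easting ≤ 557970 and 3300354 ≤ northing ≤ 3341000.

Z-5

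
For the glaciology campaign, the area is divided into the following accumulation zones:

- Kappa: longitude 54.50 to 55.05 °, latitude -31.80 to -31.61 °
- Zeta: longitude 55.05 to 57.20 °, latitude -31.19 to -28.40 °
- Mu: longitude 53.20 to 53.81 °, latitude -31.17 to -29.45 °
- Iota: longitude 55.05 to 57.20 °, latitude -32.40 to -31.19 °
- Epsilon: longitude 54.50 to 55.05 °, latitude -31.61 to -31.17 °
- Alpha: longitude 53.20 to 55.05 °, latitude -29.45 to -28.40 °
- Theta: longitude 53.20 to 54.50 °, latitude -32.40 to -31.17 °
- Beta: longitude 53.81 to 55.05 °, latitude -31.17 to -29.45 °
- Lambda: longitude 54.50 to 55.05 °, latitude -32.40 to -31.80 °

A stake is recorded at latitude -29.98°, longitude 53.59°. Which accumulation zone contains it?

Mu

The point has longitude = 53.59 and latitude = -29.98.
Only Mu satisfies 53.20 ≤ longitude ≤ 53.81 and -31.17 ≤ latitude ≤ -29.45.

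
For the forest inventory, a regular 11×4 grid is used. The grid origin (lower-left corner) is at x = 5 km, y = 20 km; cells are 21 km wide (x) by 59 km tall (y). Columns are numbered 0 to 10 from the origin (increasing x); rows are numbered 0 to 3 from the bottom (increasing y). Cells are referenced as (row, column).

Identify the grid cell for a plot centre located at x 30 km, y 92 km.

Column index: ⌊(30 − 5) / 21⌋ = ⌊1.190⌋ = 1
Row offset from origin: ⌊(92 − 20) / 59⌋ = ⌊1.220⌋ = 1 → row 1

(1, 1)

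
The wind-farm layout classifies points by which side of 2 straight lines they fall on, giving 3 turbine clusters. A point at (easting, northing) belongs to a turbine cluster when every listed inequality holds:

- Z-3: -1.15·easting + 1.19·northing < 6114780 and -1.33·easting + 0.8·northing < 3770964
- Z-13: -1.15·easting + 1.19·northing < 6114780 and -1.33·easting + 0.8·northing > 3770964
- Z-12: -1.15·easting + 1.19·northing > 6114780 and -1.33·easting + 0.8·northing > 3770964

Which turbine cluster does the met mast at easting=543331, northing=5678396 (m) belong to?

-1.15·543331 + 1.19·5678396 = 6132460.590, which is > 6114780
-1.33·543331 + 0.8·5678396 = 3820086.570, which is > 3770964
This sign pattern matches Z-12.

Z-12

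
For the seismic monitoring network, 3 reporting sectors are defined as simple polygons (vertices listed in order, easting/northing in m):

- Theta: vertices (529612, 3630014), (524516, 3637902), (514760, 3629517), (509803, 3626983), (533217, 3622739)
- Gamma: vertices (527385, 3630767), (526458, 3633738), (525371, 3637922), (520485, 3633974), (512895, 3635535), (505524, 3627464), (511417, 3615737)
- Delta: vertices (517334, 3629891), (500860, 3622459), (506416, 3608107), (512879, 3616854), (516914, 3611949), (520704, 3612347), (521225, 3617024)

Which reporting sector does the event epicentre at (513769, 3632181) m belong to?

Gamma

Cast a ray rightward from (513769, 3632181). For each polygon, the edges (by vertex number in listed order) whose endpoints lie on opposite sides of northing = 3632181, where each meets that height, and whether that is right or left of the point:
Theta: 1–2 at easting≈528212.0 (right), 2–3 at easting≈517859.6 (right) → 2 crossings.
Gamma: 1–2 at easting≈526943.8 (right), 5–6 at easting≈509831.9 (left) → 1 crossing.
Delta: no edge straddles that height → 0 crossings.
Only Gamma has an odd count, so the point is inside Gamma.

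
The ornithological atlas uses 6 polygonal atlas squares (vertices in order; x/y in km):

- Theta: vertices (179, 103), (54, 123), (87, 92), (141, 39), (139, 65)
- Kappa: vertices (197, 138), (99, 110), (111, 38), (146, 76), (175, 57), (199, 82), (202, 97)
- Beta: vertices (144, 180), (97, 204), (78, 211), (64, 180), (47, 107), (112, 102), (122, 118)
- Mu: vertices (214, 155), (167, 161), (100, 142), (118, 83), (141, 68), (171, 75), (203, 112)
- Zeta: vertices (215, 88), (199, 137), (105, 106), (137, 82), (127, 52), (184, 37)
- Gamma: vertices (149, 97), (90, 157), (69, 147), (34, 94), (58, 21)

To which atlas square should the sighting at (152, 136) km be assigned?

Cast a ray rightward from (152, 136). For each polygon, the edges (by vertex number in listed order) whose endpoints lie on opposite sides of y = 136, where each meets that height, and whether that is right or left of the point:
Theta: no edge straddles that height → 0 crossings.
Kappa: 1–2 at x≈190.0 (right), 7–1 at x≈197.2 (right) → 2 crossings.
Beta: 4–5 at x≈53.8 (left), 7–1 at x≈128.4 (left) → 0 crossings.
Mu: 3–4 at x≈101.8 (left), 7–1 at x≈209.1 (right) → 1 crossing.
Zeta: 1–2 at x≈199.3 (right), 2–3 at x≈196.0 (right) → 2 crossings.
Gamma: 1–2 at x≈110.7 (left), 3–4 at x≈61.7 (left) → 0 crossings.
Only Mu has an odd count, so the point is inside Mu.

Mu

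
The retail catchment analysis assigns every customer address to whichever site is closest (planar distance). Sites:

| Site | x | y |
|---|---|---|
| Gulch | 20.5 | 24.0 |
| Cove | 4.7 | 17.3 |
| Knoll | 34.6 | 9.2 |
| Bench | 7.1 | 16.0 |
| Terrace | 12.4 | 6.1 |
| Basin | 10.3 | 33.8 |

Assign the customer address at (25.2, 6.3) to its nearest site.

Knoll

Squared distances to each site:
Gulch: 335.380; Cove: 541.250; Knoll: 96.770; Bench: 421.700; Terrace: 163.880; Basin: 978.260.
Minimum at Knoll.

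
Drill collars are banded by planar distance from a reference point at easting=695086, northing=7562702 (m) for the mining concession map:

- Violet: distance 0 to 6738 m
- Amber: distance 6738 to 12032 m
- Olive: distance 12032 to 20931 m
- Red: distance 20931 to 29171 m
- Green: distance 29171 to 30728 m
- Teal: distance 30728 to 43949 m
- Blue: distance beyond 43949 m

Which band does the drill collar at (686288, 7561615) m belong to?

Amber

Distance = √((686288−695086)² + (7561615−7562702)²) = √(77404804.000 + 1181569.000) = 8864.896 m.
6738 ≤ 8864.896 < 12032 → Amber.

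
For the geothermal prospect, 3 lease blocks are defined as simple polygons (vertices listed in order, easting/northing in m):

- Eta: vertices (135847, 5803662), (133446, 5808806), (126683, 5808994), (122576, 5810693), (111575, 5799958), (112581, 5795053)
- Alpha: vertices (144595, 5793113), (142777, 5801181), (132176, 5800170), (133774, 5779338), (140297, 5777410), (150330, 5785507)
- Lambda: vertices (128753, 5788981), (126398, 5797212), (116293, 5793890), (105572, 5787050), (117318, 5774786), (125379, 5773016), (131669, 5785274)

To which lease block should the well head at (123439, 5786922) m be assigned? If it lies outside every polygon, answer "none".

Lambda

Cast a ray rightward from (123439, 5786922). For each polygon, the edges (by vertex number in listed order) whose endpoints lie on opposite sides of northing = 5786922, where each meets that height, and whether that is right or left of the point:
Eta: no edge straddles that height → 0 crossings.
Alpha: 3–4 at easting≈133192.2 (right), 6–1 at easting≈149263.1 (right) → 2 crossings.
Lambda: 4–5 at easting≈105694.6 (left), 7–1 at easting≈130372.7 (right) → 1 crossing.
Only Lambda has an odd count, so the point is inside Lambda.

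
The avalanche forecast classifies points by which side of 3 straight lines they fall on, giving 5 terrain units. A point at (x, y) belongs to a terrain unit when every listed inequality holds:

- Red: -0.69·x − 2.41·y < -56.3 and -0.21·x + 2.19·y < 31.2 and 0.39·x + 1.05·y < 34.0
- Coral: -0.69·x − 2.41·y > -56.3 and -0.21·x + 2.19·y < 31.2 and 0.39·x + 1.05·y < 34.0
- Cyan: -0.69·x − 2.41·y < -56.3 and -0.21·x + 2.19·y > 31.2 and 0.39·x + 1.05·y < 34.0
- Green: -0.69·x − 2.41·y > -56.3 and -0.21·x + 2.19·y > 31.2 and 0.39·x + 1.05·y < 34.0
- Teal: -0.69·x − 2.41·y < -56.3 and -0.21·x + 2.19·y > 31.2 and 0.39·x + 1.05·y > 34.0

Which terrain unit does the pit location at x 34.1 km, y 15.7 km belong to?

-0.69·34.1 − 2.41·15.7 = -61.366, which is < -56.3
-0.21·34.1 + 2.19·15.7 = 27.222, which is < 31.2
0.39·34.1 + 1.05·15.7 = 29.784, which is < 34.0
This sign pattern matches Red.

Red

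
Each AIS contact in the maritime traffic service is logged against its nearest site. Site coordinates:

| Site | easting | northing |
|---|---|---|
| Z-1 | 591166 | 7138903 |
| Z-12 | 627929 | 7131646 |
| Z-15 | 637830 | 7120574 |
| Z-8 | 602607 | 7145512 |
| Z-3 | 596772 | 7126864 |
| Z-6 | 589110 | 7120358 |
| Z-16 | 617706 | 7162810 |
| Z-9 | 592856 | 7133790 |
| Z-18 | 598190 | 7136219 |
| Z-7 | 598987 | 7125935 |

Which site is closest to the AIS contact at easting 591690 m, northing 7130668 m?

Squared distances to each site:
Z-1: 68089801.000; Z-12: 1314221605.000; Z-15: 2230788436.000; Z-8: 339525225.000; Z-3: 40297140.000; Z-6: 112952500.000; Z-16: 1709940420.000; Z-9: 11106440.000; Z-18: 73063601.000; Z-7: 75647498.000.
Minimum at Z-9.

Z-9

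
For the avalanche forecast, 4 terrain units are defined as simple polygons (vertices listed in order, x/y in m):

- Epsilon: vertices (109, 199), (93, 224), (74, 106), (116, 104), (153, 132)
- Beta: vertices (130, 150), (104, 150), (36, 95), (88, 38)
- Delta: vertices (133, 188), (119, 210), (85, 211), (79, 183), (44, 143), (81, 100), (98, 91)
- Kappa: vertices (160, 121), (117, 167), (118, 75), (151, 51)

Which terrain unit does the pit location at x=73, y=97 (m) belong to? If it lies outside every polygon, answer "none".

Cast a ray rightward from (73, 97). For each polygon, the edges (by vertex number in listed order) whose endpoints lie on opposite sides of y = 97, where each meets that height, and whether that is right or left of the point:
Epsilon: no edge straddles that height → 0 crossings.
Beta: 2–3 at x≈38.5 (left), 4–1 at x≈110.1 (right) → 1 crossing.
Delta: 6–7 at x≈86.7 (right), 7–1 at x≈100.2 (right) → 2 crossings.
Kappa: 2–3 at x≈117.8 (right), 4–1 at x≈156.9 (right) → 2 crossings.
Only Beta has an odd count, so the point is inside Beta.

Beta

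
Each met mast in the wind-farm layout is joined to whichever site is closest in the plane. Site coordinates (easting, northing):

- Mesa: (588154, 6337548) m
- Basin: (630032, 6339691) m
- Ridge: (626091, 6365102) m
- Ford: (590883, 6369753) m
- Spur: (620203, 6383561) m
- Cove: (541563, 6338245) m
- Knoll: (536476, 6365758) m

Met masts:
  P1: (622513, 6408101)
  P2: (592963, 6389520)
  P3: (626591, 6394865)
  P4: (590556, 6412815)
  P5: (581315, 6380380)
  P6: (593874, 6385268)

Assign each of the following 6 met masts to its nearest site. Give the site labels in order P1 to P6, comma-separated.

P1 → Spur (d²=607547700.00)
P2 → Ford (d²=395060689.00)
P3 → Spur (d²=168586960.00)
P4 → Spur (d²=1734741125.00)
P5 → Ford (d²=204479753.00)
P6 → Ford (d²=249661306.00)

Spur, Ford, Spur, Spur, Ford, Ford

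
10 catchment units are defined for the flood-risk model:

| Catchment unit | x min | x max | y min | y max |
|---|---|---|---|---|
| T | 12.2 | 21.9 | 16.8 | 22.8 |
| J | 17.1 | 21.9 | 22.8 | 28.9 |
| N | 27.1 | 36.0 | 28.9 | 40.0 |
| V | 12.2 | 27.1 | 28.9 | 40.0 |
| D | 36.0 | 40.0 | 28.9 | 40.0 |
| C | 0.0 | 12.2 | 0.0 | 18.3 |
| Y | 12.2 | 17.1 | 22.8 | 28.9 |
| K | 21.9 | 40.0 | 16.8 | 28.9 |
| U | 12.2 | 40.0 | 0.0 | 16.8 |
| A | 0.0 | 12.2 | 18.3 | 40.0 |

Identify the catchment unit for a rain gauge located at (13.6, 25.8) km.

Y

The point has x = 13.6 and y = 25.8.
Only Y satisfies 12.2 ≤ x ≤ 17.1 and 22.8 ≤ y ≤ 28.9.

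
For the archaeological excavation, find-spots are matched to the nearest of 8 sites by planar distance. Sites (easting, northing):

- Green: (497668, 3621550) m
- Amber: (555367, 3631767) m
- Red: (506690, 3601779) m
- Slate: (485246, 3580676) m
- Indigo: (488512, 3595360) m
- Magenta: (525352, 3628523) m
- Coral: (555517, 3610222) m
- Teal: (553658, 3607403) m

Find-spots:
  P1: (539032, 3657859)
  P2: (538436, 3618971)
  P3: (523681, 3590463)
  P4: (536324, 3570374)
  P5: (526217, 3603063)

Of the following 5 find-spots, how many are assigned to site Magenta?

1

P1 → Amber
P2 → Magenta
P3 → Red
P4 → Teal
P5 → Red
1 of the 5 goes to Magenta.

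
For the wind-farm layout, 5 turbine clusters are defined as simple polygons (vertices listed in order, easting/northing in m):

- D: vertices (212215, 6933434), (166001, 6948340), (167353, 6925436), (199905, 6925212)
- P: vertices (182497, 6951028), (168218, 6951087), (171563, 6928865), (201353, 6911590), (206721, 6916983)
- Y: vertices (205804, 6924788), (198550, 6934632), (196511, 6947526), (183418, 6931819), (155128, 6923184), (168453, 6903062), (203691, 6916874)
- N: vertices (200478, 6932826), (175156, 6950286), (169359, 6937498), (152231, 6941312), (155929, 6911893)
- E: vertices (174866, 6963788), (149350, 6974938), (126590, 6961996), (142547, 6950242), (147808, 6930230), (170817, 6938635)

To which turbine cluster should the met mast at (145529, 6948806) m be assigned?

E

Cast a ray rightward from (145529, 6948806). For each polygon, the edges (by vertex number in listed order) whose endpoints lie on opposite sides of northing = 6948806, where each meets that height, and whether that is right or left of the point:
D: no edge straddles that height → 0 crossings.
P: 2–3 at easting≈168561.4 (right), 5–1 at easting≈184078.0 (right) → 2 crossings.
Y: no edge straddles that height → 0 crossings.
N: 1–2 at easting≈177302.4 (right), 2–3 at easting≈174485.1 (right) → 2 crossings.
E: 4–5 at easting≈142924.5 (left), 6–1 at easting≈172454.3 (right) → 1 crossing.
Only E has an odd count, so the point is inside E.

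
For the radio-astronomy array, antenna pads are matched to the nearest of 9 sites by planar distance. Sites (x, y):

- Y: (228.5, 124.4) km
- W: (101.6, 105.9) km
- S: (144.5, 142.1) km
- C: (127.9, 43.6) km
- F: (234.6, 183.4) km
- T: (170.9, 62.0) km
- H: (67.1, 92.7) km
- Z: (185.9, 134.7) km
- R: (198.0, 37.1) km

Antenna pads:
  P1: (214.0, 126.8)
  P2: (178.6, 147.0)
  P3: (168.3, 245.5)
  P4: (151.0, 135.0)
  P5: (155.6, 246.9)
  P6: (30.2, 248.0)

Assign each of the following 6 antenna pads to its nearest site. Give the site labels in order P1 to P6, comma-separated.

Y, Z, F, S, F, S

P1 → Y (d²=216.01)
P2 → Z (d²=204.58)
P3 → F (d²=8252.10)
P4 → S (d²=92.66)
P5 → F (d²=10273.25)
P6 → S (d²=24279.30)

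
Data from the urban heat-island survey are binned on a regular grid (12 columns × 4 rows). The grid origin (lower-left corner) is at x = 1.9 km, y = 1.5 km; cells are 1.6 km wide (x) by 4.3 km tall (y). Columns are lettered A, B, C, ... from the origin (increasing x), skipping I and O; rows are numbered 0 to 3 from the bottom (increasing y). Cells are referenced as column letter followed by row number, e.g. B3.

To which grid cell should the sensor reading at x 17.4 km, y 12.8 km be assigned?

Column index: ⌊(17.4 − 1.9) / 1.6⌋ = ⌊9.687⌋ = 9 → column K
Row offset from origin: ⌊(12.8 − 1.5) / 4.3⌋ = ⌊2.628⌋ = 2 → row 2

K2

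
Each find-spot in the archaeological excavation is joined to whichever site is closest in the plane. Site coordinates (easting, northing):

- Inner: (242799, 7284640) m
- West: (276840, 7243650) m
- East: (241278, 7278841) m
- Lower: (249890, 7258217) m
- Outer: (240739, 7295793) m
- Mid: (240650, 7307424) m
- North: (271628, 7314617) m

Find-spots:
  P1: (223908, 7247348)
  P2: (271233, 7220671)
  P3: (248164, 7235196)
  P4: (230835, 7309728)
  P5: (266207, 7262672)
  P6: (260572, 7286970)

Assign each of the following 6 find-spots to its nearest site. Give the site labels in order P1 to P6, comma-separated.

Lower, West, Lower, Mid, Lower, Inner

P1 → Lower (d²=793199485.00)
P2 → West (d²=559472890.00)
P3 → Lower (d²=532945517.00)
P4 → Mid (d²=101642641.00)
P5 → Lower (d²=286091514.00)
P6 → Inner (d²=321308429.00)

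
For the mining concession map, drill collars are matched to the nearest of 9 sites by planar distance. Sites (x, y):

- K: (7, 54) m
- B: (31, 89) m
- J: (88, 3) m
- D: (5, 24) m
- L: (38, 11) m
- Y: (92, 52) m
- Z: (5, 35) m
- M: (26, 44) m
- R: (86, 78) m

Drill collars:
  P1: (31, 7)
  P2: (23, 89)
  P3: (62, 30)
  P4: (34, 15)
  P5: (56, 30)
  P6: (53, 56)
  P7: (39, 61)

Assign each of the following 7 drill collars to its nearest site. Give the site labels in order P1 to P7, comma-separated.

L, B, L, L, L, M, M

P1 → L (d²=65.00)
P2 → B (d²=64.00)
P3 → L (d²=937.00)
P4 → L (d²=32.00)
P5 → L (d²=685.00)
P6 → M (d²=873.00)
P7 → M (d²=458.00)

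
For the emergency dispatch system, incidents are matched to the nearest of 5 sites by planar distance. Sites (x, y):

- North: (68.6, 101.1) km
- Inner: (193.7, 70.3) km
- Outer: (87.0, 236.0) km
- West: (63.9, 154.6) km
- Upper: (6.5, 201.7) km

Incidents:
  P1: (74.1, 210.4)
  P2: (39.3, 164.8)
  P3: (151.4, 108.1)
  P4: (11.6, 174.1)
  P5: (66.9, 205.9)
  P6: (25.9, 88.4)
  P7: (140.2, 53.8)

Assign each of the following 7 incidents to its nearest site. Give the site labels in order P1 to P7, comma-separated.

Outer, West, Inner, Upper, Outer, North, Inner

P1 → Outer (d²=821.77)
P2 → West (d²=709.20)
P3 → Inner (d²=3218.13)
P4 → Upper (d²=787.77)
P5 → Outer (d²=1310.02)
P6 → North (d²=1984.58)
P7 → Inner (d²=3134.50)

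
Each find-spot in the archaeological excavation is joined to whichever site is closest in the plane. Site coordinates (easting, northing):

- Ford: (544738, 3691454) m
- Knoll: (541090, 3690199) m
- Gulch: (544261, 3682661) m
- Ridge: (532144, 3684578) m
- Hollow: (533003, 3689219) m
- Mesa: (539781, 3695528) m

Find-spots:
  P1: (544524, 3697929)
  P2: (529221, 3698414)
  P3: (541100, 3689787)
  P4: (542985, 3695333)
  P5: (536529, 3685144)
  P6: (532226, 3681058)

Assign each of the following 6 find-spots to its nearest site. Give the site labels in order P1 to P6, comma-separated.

P1 → Mesa (d²=28260850.00)
P2 → Hollow (d²=98851549.00)
P3 → Knoll (d²=169844.00)
P4 → Mesa (d²=10303641.00)
P5 → Ridge (d²=19548581.00)
P6 → Ridge (d²=12397124.00)

Mesa, Hollow, Knoll, Mesa, Ridge, Ridge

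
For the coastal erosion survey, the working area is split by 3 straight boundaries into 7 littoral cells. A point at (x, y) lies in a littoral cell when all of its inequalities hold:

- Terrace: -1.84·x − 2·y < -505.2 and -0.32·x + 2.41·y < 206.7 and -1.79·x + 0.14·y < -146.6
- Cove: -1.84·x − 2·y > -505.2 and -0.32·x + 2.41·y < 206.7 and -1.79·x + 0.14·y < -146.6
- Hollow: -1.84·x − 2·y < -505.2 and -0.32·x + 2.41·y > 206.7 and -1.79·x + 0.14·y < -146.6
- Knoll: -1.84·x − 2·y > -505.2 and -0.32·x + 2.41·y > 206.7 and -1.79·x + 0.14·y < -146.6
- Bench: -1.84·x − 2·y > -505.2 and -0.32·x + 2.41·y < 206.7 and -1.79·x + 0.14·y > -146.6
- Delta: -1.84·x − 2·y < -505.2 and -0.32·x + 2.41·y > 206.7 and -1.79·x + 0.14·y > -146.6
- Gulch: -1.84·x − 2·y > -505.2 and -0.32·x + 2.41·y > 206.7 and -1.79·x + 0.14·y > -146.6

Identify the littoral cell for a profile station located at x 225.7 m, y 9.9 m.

-1.84·225.7 − 2·9.9 = -435.088, which is > -505.2
-0.32·225.7 + 2.41·9.9 = -48.365, which is < 206.7
-1.79·225.7 + 0.14·9.9 = -402.617, which is < -146.6
This sign pattern matches Cove.

Cove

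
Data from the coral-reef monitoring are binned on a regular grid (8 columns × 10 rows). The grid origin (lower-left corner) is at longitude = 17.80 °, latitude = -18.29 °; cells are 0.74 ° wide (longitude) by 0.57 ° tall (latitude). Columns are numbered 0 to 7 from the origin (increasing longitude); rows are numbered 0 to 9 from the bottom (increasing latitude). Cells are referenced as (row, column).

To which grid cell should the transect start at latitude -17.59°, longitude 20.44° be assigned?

Column index: ⌊(20.44 − 17.80) / 0.74⌋ = ⌊3.568⌋ = 3
Row offset from origin: ⌊(-17.59 − -18.29) / 0.57⌋ = ⌊1.228⌋ = 1 → row 1

(1, 3)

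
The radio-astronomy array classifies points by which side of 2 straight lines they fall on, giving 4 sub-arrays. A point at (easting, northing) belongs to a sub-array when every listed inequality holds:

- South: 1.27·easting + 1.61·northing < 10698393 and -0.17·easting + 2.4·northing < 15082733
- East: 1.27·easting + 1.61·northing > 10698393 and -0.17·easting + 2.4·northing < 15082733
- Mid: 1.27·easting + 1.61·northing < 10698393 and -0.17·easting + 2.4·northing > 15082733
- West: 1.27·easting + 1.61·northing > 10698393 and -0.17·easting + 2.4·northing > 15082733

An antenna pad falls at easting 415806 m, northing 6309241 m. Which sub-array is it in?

South

1.27·415806 + 1.61·6309241 = 10685951.630, which is < 10698393
-0.17·415806 + 2.4·6309241 = 15071491.380, which is < 15082733
This sign pattern matches South.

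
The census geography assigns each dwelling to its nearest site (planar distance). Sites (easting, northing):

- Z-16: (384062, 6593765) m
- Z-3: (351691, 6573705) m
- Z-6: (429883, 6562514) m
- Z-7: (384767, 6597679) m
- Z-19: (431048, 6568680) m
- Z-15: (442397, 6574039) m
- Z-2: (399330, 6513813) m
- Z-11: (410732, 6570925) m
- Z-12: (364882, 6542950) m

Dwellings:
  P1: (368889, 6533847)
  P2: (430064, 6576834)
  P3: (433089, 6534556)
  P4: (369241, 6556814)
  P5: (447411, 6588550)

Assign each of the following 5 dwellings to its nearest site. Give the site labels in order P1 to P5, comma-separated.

P1 → Z-12 (d²=98920658.00)
P2 → Z-19 (d²=67455972.00)
P3 → Z-6 (d²=791928200.00)
P4 → Z-12 (d²=211211377.00)
P5 → Z-15 (d²=235709317.00)

Z-12, Z-19, Z-6, Z-12, Z-15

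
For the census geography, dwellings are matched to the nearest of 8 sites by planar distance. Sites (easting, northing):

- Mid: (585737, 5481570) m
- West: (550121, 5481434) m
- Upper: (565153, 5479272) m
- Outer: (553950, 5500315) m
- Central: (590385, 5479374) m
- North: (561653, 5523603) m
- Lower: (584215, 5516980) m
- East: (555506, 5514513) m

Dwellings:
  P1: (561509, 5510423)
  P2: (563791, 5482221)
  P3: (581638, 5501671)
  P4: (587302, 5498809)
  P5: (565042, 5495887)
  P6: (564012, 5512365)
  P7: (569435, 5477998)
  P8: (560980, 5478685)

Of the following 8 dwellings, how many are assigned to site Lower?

P1 → East
P2 → Upper
P3 → Lower
P4 → Mid
P5 → Outer
P6 → East
P7 → Upper
P8 → Upper
1 of the 8 goes to Lower.

1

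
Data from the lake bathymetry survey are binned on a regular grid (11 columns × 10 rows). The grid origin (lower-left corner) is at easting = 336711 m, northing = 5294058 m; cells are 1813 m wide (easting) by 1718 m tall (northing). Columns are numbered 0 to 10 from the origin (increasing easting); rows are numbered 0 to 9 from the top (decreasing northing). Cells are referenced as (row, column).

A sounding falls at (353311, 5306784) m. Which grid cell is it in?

(2, 9)

Column index: ⌊(353311 − 336711) / 1813⌋ = ⌊9.156⌋ = 9
Row offset from origin: ⌊(5306784 − 5294058) / 1718⌋ = ⌊7.407⌋ = 7 → row 2 (counted from top)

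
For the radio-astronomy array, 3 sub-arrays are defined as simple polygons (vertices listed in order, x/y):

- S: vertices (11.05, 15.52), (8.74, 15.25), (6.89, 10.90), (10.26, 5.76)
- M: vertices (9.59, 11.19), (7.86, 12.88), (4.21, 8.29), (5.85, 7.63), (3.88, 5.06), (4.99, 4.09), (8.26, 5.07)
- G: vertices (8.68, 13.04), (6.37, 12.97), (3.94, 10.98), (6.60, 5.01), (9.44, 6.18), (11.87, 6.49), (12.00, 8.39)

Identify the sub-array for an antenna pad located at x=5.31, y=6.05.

Cast a ray rightward from (5.31, 6.05). For each polygon, the edges (by vertex number in listed order) whose endpoints lie on opposite sides of y = 6.05, where each meets that height, and whether that is right or left of the point:
S: 3–4 at x≈10.070 (right), 4–1 at x≈10.283 (right) → 2 crossings.
M: 4–5 at x≈4.639 (left), 7–1 at x≈8.473 (right) → 1 crossing.
G: 3–4 at x≈6.137 (right), 4–5 at x≈9.124 (right) → 2 crossings.
Only M has an odd count, so the point is inside M.

M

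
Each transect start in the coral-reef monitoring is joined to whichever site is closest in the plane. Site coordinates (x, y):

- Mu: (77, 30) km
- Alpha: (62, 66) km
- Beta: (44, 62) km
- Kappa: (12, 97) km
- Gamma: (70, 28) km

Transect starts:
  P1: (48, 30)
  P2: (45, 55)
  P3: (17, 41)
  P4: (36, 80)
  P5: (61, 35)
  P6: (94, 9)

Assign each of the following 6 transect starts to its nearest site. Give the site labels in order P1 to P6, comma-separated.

P1 → Gamma (d²=488.00)
P2 → Beta (d²=50.00)
P3 → Beta (d²=1170.00)
P4 → Beta (d²=388.00)
P5 → Gamma (d²=130.00)
P6 → Mu (d²=730.00)

Gamma, Beta, Beta, Beta, Gamma, Mu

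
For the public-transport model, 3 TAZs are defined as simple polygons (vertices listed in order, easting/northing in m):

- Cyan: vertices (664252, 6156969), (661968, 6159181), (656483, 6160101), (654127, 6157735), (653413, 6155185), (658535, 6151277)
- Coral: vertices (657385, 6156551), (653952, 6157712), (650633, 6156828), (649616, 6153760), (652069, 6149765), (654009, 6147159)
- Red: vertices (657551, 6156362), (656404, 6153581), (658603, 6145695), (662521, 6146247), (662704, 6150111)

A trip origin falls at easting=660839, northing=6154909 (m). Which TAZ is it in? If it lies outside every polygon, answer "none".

Cast a ray rightward from (660839, 6154909). For each polygon, the edges (by vertex number in listed order) whose endpoints lie on opposite sides of northing = 6154909, where each meets that height, and whether that is right or left of the point:
Cyan: 5–6 at easting≈653774.7 (left), 6–1 at easting≈662183.0 (right) → 1 crossing.
Coral: 3–4 at easting≈649996.9 (left), 6–1 at easting≈656794.8 (left) → 0 crossings.
Red: 1–2 at easting≈656951.7 (left), 5–1 at easting≈658748.8 (left) → 0 crossings.
Only Cyan has an odd count, so the point is inside Cyan.

Cyan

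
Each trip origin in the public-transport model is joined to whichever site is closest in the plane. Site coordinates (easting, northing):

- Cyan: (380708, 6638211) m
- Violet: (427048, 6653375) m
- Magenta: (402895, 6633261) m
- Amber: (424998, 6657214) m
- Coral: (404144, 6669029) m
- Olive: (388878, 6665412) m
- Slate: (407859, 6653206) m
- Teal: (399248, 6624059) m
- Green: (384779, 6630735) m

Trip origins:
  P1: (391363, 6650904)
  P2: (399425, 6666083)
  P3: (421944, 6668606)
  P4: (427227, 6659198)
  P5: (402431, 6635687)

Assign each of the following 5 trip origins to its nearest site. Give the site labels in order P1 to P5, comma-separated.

Olive, Coral, Amber, Amber, Magenta

P1 → Olive (d²=216657289.00)
P2 → Coral (d²=30947877.00)
P3 → Amber (d²=139104580.00)
P4 → Amber (d²=8904697.00)
P5 → Magenta (d²=6100772.00)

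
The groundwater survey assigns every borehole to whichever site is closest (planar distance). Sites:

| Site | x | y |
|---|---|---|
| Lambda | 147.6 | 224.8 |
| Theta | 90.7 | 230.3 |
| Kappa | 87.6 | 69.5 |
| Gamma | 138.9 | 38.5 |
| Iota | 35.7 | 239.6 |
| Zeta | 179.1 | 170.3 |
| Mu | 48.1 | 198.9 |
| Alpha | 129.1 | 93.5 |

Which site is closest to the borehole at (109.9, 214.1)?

Squared distances to each site:
Lambda: 1535.780; Theta: 631.080; Kappa: 21406.450; Gamma: 31676.360; Iota: 6155.890; Zeta: 6707.080; Mu: 4050.280; Alpha: 14913.000.
Minimum at Theta.

Theta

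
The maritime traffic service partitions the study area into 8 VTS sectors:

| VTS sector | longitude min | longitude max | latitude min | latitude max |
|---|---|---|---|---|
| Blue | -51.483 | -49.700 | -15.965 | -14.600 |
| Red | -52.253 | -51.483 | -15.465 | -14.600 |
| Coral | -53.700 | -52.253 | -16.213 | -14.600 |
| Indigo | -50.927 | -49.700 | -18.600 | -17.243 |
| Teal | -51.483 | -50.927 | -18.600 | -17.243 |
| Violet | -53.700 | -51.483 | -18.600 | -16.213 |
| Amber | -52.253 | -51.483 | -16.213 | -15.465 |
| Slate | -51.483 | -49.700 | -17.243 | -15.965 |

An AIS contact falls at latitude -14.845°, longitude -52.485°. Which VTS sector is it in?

The point has longitude = -52.485 and latitude = -14.845.
Only Coral satisfies -53.700 ≤ longitude ≤ -52.253 and -16.213 ≤ latitude ≤ -14.600.

Coral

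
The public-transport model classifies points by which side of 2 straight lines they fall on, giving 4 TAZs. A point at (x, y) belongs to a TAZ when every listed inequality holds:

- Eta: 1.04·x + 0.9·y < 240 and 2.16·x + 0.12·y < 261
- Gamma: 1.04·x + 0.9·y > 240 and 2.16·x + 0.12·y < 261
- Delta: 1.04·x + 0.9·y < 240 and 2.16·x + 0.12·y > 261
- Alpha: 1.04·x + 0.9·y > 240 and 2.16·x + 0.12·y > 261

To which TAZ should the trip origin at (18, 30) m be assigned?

1.04·18 + 0.9·30 = 45.720, which is < 240
2.16·18 + 0.12·30 = 42.480, which is < 261
This sign pattern matches Eta.

Eta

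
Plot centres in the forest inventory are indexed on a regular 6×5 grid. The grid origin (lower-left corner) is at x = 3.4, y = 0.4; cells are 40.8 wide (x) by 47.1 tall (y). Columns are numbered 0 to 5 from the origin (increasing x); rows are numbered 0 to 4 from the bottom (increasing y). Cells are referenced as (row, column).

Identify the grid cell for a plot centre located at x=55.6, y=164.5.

Column index: ⌊(55.6 − 3.4) / 40.8⌋ = ⌊1.279⌋ = 1
Row offset from origin: ⌊(164.5 − 0.4) / 47.1⌋ = ⌊3.484⌋ = 3 → row 3

(3, 1)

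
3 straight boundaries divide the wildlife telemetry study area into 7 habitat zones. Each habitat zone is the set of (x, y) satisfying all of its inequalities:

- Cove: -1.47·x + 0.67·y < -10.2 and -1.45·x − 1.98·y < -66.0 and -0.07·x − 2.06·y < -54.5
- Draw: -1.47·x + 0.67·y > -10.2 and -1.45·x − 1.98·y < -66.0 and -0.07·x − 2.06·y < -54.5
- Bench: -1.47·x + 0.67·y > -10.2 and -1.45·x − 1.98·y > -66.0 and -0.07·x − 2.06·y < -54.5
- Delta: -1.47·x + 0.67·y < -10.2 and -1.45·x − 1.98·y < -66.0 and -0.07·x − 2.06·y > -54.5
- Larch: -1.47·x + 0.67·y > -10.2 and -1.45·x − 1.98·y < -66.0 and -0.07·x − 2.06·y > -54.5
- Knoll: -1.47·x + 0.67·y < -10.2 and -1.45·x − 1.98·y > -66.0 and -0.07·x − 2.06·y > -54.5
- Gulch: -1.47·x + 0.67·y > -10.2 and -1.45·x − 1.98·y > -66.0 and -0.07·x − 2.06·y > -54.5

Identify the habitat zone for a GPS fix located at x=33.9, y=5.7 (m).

-1.47·33.9 + 0.67·5.7 = -46.014, which is < -10.2
-1.45·33.9 − 1.98·5.7 = -60.441, which is > -66.0
-0.07·33.9 − 2.06·5.7 = -14.115, which is > -54.5
This sign pattern matches Knoll.

Knoll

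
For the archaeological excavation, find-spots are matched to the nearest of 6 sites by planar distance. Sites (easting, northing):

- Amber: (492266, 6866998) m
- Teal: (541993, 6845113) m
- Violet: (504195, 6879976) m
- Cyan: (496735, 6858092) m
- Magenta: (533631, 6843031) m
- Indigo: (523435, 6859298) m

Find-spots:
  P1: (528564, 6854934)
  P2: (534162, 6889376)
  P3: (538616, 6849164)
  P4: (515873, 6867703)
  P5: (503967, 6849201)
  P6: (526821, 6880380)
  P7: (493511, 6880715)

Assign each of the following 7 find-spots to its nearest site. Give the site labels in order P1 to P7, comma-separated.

P1 → Indigo (d²=45351137.00)
P2 → Violet (d²=986381089.00)
P3 → Teal (d²=27814730.00)
P4 → Indigo (d²=127827869.00)
P5 → Cyan (d²=131351705.00)
P6 → Indigo (d²=455915720.00)
P7 → Violet (d²=114693977.00)

Indigo, Violet, Teal, Indigo, Cyan, Indigo, Violet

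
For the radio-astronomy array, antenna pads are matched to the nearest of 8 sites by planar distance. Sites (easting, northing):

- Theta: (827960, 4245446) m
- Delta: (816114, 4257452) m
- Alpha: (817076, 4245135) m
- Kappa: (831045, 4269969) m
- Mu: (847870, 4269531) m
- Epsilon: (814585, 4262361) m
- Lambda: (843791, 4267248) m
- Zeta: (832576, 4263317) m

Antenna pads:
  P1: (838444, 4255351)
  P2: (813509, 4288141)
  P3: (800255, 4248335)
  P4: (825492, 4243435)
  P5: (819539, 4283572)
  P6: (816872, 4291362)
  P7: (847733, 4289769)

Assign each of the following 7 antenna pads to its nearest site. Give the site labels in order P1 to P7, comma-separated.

P1 → Zeta (d²=97890580.00)
P2 → Kappa (d²=637732880.00)
P3 → Alpha (d²=293186041.00)
P4 → Theta (d²=10135145.00)
P5 → Kappa (d²=317429645.00)
P6 → Kappa (d²=658534378.00)
P7 → Mu (d²=409595413.00)

Zeta, Kappa, Alpha, Theta, Kappa, Kappa, Mu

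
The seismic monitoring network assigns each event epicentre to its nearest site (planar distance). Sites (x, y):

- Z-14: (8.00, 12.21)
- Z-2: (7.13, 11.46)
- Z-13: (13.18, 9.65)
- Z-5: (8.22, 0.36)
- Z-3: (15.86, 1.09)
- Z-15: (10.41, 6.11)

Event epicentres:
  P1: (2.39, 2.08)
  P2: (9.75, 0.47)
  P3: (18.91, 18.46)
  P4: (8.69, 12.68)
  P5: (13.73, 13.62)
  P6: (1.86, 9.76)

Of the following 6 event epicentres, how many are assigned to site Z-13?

P1 → Z-5
P2 → Z-5
P3 → Z-13
P4 → Z-14
P5 → Z-13
P6 → Z-2
2 of the 6 go to Z-13.

2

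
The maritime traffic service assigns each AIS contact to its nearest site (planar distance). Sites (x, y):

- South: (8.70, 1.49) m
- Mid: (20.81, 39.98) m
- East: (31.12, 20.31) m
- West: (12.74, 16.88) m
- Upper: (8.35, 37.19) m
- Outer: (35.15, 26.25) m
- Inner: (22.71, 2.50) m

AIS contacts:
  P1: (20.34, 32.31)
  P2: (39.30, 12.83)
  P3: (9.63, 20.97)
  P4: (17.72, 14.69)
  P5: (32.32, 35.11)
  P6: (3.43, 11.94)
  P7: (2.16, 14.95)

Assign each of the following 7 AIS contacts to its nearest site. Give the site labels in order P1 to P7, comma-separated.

P1 → Mid (d²=59.05)
P2 → East (d²=122.86)
P3 → West (d²=26.40)
P4 → West (d²=29.60)
P5 → Outer (d²=86.51)
P6 → West (d²=111.08)
P7 → West (d²=115.66)

Mid, East, West, West, Outer, West, West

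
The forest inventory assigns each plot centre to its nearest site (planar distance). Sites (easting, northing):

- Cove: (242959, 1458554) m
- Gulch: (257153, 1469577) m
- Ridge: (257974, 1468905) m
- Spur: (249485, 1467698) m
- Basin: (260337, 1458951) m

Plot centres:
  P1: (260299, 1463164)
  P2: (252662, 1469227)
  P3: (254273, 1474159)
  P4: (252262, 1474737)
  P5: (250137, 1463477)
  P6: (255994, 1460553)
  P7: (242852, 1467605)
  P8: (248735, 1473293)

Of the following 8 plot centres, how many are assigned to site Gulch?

P1 → Basin
P2 → Spur
P3 → Gulch
P4 → Gulch
P5 → Spur
P6 → Basin
P7 → Spur
P8 → Spur
2 of the 8 go to Gulch.

2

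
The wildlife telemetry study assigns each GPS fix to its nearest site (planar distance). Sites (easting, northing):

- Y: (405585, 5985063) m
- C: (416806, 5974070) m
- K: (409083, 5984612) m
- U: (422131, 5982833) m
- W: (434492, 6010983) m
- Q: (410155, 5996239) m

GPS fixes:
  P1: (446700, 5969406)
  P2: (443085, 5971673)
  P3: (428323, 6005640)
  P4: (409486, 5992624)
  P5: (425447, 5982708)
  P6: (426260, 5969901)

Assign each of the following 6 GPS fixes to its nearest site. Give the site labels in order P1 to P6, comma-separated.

U, U, W, Q, U, C

P1 → U (d²=783920090.00)
P2 → U (d²=563615716.00)
P3 → W (d²=66604210.00)
P4 → Q (d²=13515786.00)
P5 → U (d²=11011481.00)
P6 → C (d²=106758677.00)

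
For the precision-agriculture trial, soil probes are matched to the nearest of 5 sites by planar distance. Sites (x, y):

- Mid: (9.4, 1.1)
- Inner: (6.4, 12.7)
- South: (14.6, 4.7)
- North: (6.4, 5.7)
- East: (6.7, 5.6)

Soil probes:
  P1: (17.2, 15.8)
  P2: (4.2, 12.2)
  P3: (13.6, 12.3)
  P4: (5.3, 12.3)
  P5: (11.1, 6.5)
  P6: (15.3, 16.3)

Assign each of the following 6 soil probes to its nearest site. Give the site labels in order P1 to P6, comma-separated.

P1 → Inner (d²=126.25)
P2 → Inner (d²=5.09)
P3 → Inner (d²=52.00)
P4 → Inner (d²=1.37)
P5 → South (d²=15.49)
P6 → Inner (d²=92.17)

Inner, Inner, Inner, Inner, South, Inner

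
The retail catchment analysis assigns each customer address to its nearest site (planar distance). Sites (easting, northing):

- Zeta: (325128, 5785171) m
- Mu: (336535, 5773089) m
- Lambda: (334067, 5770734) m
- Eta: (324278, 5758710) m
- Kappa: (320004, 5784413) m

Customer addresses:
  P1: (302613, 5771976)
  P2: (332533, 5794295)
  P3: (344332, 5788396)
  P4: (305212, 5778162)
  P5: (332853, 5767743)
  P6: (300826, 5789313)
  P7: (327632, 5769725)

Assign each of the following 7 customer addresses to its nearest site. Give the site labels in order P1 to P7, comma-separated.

Kappa, Zeta, Mu, Kappa, Lambda, Kappa, Lambda

P1 → Kappa (d²=457125850.00)
P2 → Zeta (d²=138081401.00)
P3 → Mu (d²=295097458.00)
P4 → Kappa (d²=257878265.00)
P5 → Lambda (d²=10419877.00)
P6 → Kappa (d²=391805684.00)
P7 → Lambda (d²=42427306.00)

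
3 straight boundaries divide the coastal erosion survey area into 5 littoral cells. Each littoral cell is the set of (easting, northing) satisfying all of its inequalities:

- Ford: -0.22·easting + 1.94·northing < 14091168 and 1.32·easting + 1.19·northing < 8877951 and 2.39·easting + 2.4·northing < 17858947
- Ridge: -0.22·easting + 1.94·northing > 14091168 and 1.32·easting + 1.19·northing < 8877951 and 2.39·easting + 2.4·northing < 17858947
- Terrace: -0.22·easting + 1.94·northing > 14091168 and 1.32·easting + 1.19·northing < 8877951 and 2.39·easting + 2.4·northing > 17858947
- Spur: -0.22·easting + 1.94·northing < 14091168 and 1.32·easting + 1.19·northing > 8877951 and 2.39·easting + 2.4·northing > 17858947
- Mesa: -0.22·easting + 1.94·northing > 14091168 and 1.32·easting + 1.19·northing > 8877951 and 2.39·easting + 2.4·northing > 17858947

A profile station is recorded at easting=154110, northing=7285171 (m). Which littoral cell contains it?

Ridge

-0.22·154110 + 1.94·7285171 = 14099327.540, which is > 14091168
1.32·154110 + 1.19·7285171 = 8872778.690, which is < 8877951
2.39·154110 + 2.4·7285171 = 17852733.300, which is < 17858947
This sign pattern matches Ridge.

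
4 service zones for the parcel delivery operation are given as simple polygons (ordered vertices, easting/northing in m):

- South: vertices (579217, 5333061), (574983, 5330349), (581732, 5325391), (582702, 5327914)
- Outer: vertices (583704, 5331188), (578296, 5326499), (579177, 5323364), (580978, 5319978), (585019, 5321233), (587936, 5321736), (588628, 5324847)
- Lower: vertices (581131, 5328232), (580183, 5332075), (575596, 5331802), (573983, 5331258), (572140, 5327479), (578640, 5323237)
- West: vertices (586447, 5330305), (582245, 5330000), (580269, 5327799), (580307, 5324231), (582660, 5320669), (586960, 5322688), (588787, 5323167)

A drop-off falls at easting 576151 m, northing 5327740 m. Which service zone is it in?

Cast a ray rightward from (576151, 5327740). For each polygon, the edges (by vertex number in listed order) whose endpoints lie on opposite sides of northing = 5327740, where each meets that height, and whether that is right or left of the point:
South: 2–3 at easting≈578534.5 (right), 3–4 at easting≈582635.1 (right) → 2 crossings.
Outer: 1–2 at easting≈579727.3 (right), 7–1 at easting≈586381.5 (right) → 2 crossings.
Lower: 4–5 at easting≈572267.3 (left), 6–1 at easting≈580885.6 (right) → 1 crossing.
West: 3–4 at easting≈580269.6 (right), 7–1 at easting≈587287.9 (right) → 2 crossings.
Only Lower has an odd count, so the point is inside Lower.

Lower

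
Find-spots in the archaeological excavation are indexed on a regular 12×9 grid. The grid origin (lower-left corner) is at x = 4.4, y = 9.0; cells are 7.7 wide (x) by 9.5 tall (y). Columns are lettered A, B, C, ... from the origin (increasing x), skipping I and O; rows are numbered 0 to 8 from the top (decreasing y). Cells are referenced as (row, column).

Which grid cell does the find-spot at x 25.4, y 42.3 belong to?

Column index: ⌊(25.4 − 4.4) / 7.7⌋ = ⌊2.727⌋ = 2 → column C
Row offset from origin: ⌊(42.3 − 9.0) / 9.5⌋ = ⌊3.505⌋ = 3 → row 5 (counted from top)

(5, C)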